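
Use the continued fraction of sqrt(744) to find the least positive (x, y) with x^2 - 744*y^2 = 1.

First expand sqrt(744) as a continued fraction. With x_i = (sqrt(744) + m_i)/d_i and (m_0, d_0) = (0, 1): a_0 = floor(sqrt(744)) = 27, since 27^2 = 729 <= 744 < 784 = 28^2.
Iterate m_{i+1} = d_i*a_i - m_i, d_{i+1} = (744 - m_{i+1}^2)/d_i, a_{i+1} = floor((a_0 + m_{i+1})/d_{i+1}):
  m_1 = 1*27 - 0 = 27, d_1 = (744 - 27^2)/1 = 15/1 = 15, a_1 = floor((27 + 27)/15) = 3.
  m_2 = 15*3 - 27 = 18, d_2 = (744 - 18^2)/15 = 420/15 = 28, a_2 = floor((27 + 18)/28) = 1.
  m_3 = 28*1 - 18 = 10, d_3 = (744 - 10^2)/28 = 644/28 = 23, a_3 = floor((27 + 10)/23) = 1.
  m_4 = 23*1 - 10 = 13, d_4 = (744 - 13^2)/23 = 575/23 = 25, a_4 = floor((27 + 13)/25) = 1.
  m_5 = 25*1 - 13 = 12, d_5 = (744 - 12^2)/25 = 600/25 = 24, a_5 = floor((27 + 12)/24) = 1.
  m_6 = 24*1 - 12 = 12, d_6 = (744 - 12^2)/24 = 600/24 = 25, a_6 = floor((27 + 12)/25) = 1.
  m_7 = 25*1 - 12 = 13, d_7 = (744 - 13^2)/25 = 575/25 = 23, a_7 = floor((27 + 13)/23) = 1.
  m_8 = 23*1 - 13 = 10, d_8 = (744 - 10^2)/23 = 644/23 = 28, a_8 = floor((27 + 10)/28) = 1.
  m_9 = 28*1 - 10 = 18, d_9 = (744 - 18^2)/28 = 420/28 = 15, a_9 = floor((27 + 18)/15) = 3.
  m_10 = 15*3 - 18 = 27, d_10 = (744 - 27^2)/15 = 15/15 = 1, a_10 = floor((27 + 27)/1) = 54.
  m_11 = 1*54 - 27 = 27, d_11 = (744 - 27^2)/1 = 15/1 = 15: (m_11, d_11) = (m_1, d_1) = (27, 15), so from here the quotients repeat a_1, ..., a_10; the period length is 10.
So sqrt(744) = [27; (3, 1, 1, 1, 1, 1, 1, 1, 3, 54)] with period length k = 10.
k is even, so the fundamental solution of x^2 - 744y^2 = 1 is (p_{k-1}, q_{k-1}) = (p_9, q_9); compute convergents through index 9.
Convergents (p_i = a_i*p_{i-1} + p_{i-2}, q_i = a_i*q_{i-1} + q_{i-2} with p_{-2}=0, p_{-1}=1, q_{-2}=1, q_{-1}=0):
  i=0: a_0=27, p_0 = 27*1 + 0 = 27, q_0 = 27*0 + 1 = 1.
  i=1: a_1=3, p_1 = 3*27 + 1 = 82, q_1 = 3*1 + 0 = 3.
  i=2: a_2=1, p_2 = 1*82 + 27 = 109, q_2 = 1*3 + 1 = 4.
  i=3: a_3=1, p_3 = 1*109 + 82 = 191, q_3 = 1*4 + 3 = 7.
  i=4: a_4=1, p_4 = 1*191 + 109 = 300, q_4 = 1*7 + 4 = 11.
  i=5: a_5=1, p_5 = 1*300 + 191 = 491, q_5 = 1*11 + 7 = 18.
  i=6: a_6=1, p_6 = 1*491 + 300 = 791, q_6 = 1*18 + 11 = 29.
  i=7: a_7=1, p_7 = 1*791 + 491 = 1282, q_7 = 1*29 + 18 = 47.
  i=8: a_8=1, p_8 = 1*1282 + 791 = 2073, q_8 = 1*47 + 29 = 76.
  i=9: a_9=3, p_9 = 3*2073 + 1282 = 7501, q_9 = 3*76 + 47 = 275.
Check: 7501^2 - 744*275^2 = 56265001 - 56265000 = 1, so (x, y) = (7501, 275) solves the equation, and by the theorem it is the least positive solution.

(x, y) = (7501, 275)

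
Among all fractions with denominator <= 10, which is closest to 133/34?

39/10

Expand x = 133/34 as a continued fraction with the Euclidean algorithm:
  133 = 3*34 + 31, so a_0 = 3.
  34 = 1*31 + 3, so a_1 = 1.
  31 = 10*3 + 1, so a_2 = 10.
  3 = 3*1 + 0, so a_3 = 3.
so x = [3; 1, 10, 3].
Convergents (p_i = a_i*p_{i-1} + p_{i-2}, q_i = a_i*q_{i-1} + q_{i-2} with p_{-2}=0, p_{-1}=1, q_{-2}=1, q_{-1}=0), until the denominator exceeds 10:
  i=0: a_0=3, p_0 = 3*1 + 0 = 3, q_0 = 3*0 + 1 = 1.
  i=1: a_1=1, p_1 = 1*3 + 1 = 4, q_1 = 1*1 + 0 = 1.
  i=2: a_2=10, p_2 = 10*4 + 3 = 43, q_2 = 10*1 + 1 = 11.
q_2 = 11 > 10, so the last convergent with denominator <= 10 is p_1/q_1 = 4/1.
The closest fraction with denominator <= 10 is either p_1/q_1 or the intermediate fraction (k*p_1 + p_0)/(k*q_1 + q_0) with the largest k >= 1 whose denominator stays <= 10; these approach x as k grows, and every other convergent or intermediate fraction in range is farther away.
Largest k: floor((10 - q_0)/q_1) = floor((10 - 1)/1) = 9.
That gives (9*4 + 3)/(9*1 + 1) = 39/10.
Compare the errors: |x - 4/1| = |133*1 - 4*34|/(34*1) = 3/34, and |x - 39/10| = |133*10 - 39*34|/(34*10) = 4/340.
Cross-multiplying, 4*34 = 136 < 1020 = 3*340, so 4/340 is smaller: the intermediate fraction 39/10 is closer to x than 4/1.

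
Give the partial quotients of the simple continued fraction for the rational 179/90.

Run the Euclidean algorithm on 179 and 90; the successive quotients are the partial quotients a_0, a_1, ... (each step inverts the fractional part left over by the previous one):
  179 = 1*90 + 89, so a_0 = 1.
  90 = 1*89 + 1, so a_1 = 1.
  89 = 89*1 + 0, so a_2 = 89.
The remainder reaches 0 after 3 divisions, so the expansion has 3 partial quotients, read off in order.

[1; 1, 89]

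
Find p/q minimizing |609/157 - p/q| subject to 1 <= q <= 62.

128/33

Expand x = 609/157 as a continued fraction with the Euclidean algorithm:
  609 = 3*157 + 138, so a_0 = 3.
  157 = 1*138 + 19, so a_1 = 1.
  138 = 7*19 + 5, so a_2 = 7.
  19 = 3*5 + 4, so a_3 = 3.
  5 = 1*4 + 1, so a_4 = 1.
  4 = 4*1 + 0, so a_5 = 4.
so x = [3; 1, 7, 3, 1, 4].
Convergents (p_i = a_i*p_{i-1} + p_{i-2}, q_i = a_i*q_{i-1} + q_{i-2} with p_{-2}=0, p_{-1}=1, q_{-2}=1, q_{-1}=0), until the denominator exceeds 62:
  i=0: a_0=3, p_0 = 3*1 + 0 = 3, q_0 = 3*0 + 1 = 1.
  i=1: a_1=1, p_1 = 1*3 + 1 = 4, q_1 = 1*1 + 0 = 1.
  i=2: a_2=7, p_2 = 7*4 + 3 = 31, q_2 = 7*1 + 1 = 8.
  i=3: a_3=3, p_3 = 3*31 + 4 = 97, q_3 = 3*8 + 1 = 25.
  i=4: a_4=1, p_4 = 1*97 + 31 = 128, q_4 = 1*25 + 8 = 33.
  i=5: a_5=4, p_5 = 4*128 + 97 = 609, q_5 = 4*33 + 25 = 157.
q_5 = 157 > 62, so the last convergent with denominator <= 62 is p_4/q_4 = 128/33.
The closest fraction with denominator <= 62 is either p_4/q_4 or the intermediate fraction (k*p_4 + p_3)/(k*q_4 + q_3) with the largest k >= 1 whose denominator stays <= 62; these approach x as k grows, and every other convergent or intermediate fraction in range is farther away.
Largest k: floor((62 - q_3)/q_4) = floor((62 - 25)/33) = 1.
That gives (1*128 + 97)/(1*33 + 25) = 225/58.
Compare the errors: |x - 128/33| = |609*33 - 128*157|/(157*33) = 1/5181, and |x - 225/58| = |609*58 - 225*157|/(157*58) = 3/9106.
Cross-multiplying, 1*9106 = 9106 < 15543 = 3*5181, so 1/5181 is smaller: the convergent 128/33 is closer to x than 225/58.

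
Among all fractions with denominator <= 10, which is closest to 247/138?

9/5

Expand x = 247/138 as a continued fraction with the Euclidean algorithm:
  247 = 1*138 + 109, so a_0 = 1.
  138 = 1*109 + 29, so a_1 = 1.
  109 = 3*29 + 22, so a_2 = 3.
  29 = 1*22 + 7, so a_3 = 1.
  22 = 3*7 + 1, so a_4 = 3.
  7 = 7*1 + 0, so a_5 = 7.
so x = [1; 1, 3, 1, 3, 7].
Convergents (p_i = a_i*p_{i-1} + p_{i-2}, q_i = a_i*q_{i-1} + q_{i-2} with p_{-2}=0, p_{-1}=1, q_{-2}=1, q_{-1}=0), until the denominator exceeds 10:
  i=0: a_0=1, p_0 = 1*1 + 0 = 1, q_0 = 1*0 + 1 = 1.
  i=1: a_1=1, p_1 = 1*1 + 1 = 2, q_1 = 1*1 + 0 = 1.
  i=2: a_2=3, p_2 = 3*2 + 1 = 7, q_2 = 3*1 + 1 = 4.
  i=3: a_3=1, p_3 = 1*7 + 2 = 9, q_3 = 1*4 + 1 = 5.
  i=4: a_4=3, p_4 = 3*9 + 7 = 34, q_4 = 3*5 + 4 = 19.
q_4 = 19 > 10, so the last convergent with denominator <= 10 is p_3/q_3 = 9/5.
The closest fraction with denominator <= 10 is either p_3/q_3 or the intermediate fraction (k*p_3 + p_2)/(k*q_3 + q_2) with the largest k >= 1 whose denominator stays <= 10; these approach x as k grows, and every other convergent or intermediate fraction in range is farther away.
Largest k: floor((10 - q_2)/q_3) = floor((10 - 4)/5) = 1.
That gives (1*9 + 7)/(1*5 + 4) = 16/9.
Compare the errors: |x - 9/5| = |247*5 - 9*138|/(138*5) = 7/690, and |x - 16/9| = |247*9 - 16*138|/(138*9) = 15/1242.
Cross-multiplying, 7*1242 = 8694 < 10350 = 15*690, so 7/690 is smaller: the convergent 9/5 is closer to x than 16/9.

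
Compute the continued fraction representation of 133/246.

Run the Euclidean algorithm on 133 and 246; the successive quotients are the partial quotients a_0, a_1, ... (each step inverts the fractional part left over by the previous one):
  133 = 0*246 + 133, so a_0 = 0.
  246 = 1*133 + 113, so a_1 = 1.
  133 = 1*113 + 20, so a_2 = 1.
  113 = 5*20 + 13, so a_3 = 5.
  20 = 1*13 + 7, so a_4 = 1.
  13 = 1*7 + 6, so a_5 = 1.
  7 = 1*6 + 1, so a_6 = 1.
  6 = 6*1 + 0, so a_7 = 6.
The remainder reaches 0 after 8 divisions, so the expansion has 8 partial quotients, read off in order.

[0; 1, 1, 5, 1, 1, 1, 6]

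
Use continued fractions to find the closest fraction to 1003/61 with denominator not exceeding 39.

Expand x = 1003/61 as a continued fraction with the Euclidean algorithm:
  1003 = 16*61 + 27, so a_0 = 16.
  61 = 2*27 + 7, so a_1 = 2.
  27 = 3*7 + 6, so a_2 = 3.
  7 = 1*6 + 1, so a_3 = 1.
  6 = 6*1 + 0, so a_4 = 6.
so x = [16; 2, 3, 1, 6].
Convergents (p_i = a_i*p_{i-1} + p_{i-2}, q_i = a_i*q_{i-1} + q_{i-2} with p_{-2}=0, p_{-1}=1, q_{-2}=1, q_{-1}=0), until the denominator exceeds 39:
  i=0: a_0=16, p_0 = 16*1 + 0 = 16, q_0 = 16*0 + 1 = 1.
  i=1: a_1=2, p_1 = 2*16 + 1 = 33, q_1 = 2*1 + 0 = 2.
  i=2: a_2=3, p_2 = 3*33 + 16 = 115, q_2 = 3*2 + 1 = 7.
  i=3: a_3=1, p_3 = 1*115 + 33 = 148, q_3 = 1*7 + 2 = 9.
  i=4: a_4=6, p_4 = 6*148 + 115 = 1003, q_4 = 6*9 + 7 = 61.
q_4 = 61 > 39, so the last convergent with denominator <= 39 is p_3/q_3 = 148/9.
The closest fraction with denominator <= 39 is either p_3/q_3 or the intermediate fraction (k*p_3 + p_2)/(k*q_3 + q_2) with the largest k >= 1 whose denominator stays <= 39; these approach x as k grows, and every other convergent or intermediate fraction in range is farther away.
Largest k: floor((39 - q_2)/q_3) = floor((39 - 7)/9) = 3.
That gives (3*148 + 115)/(3*9 + 7) = 559/34.
Compare the errors: |x - 148/9| = |1003*9 - 148*61|/(61*9) = 1/549, and |x - 559/34| = |1003*34 - 559*61|/(61*34) = 3/2074.
Cross-multiplying, 3*549 = 1647 < 2074 = 1*2074, so 3/2074 is smaller: the intermediate fraction 559/34 is closer to x than 148/9.

559/34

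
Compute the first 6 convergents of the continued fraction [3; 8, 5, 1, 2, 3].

3/1, 25/8, 128/41, 153/49, 434/139, 1455/466

Using the convergent recurrence p_i = a_i*p_{i-1} + p_{i-2}, q_i = a_i*q_{i-1} + q_{i-2} with p_{-2}=0, p_{-1}=1, q_{-2}=1, q_{-1}=0:
  i=0: a_0=3, p_0 = 3*1 + 0 = 3, q_0 = 3*0 + 1 = 1.
  i=1: a_1=8, p_1 = 8*3 + 1 = 25, q_1 = 8*1 + 0 = 8.
  i=2: a_2=5, p_2 = 5*25 + 3 = 128, q_2 = 5*8 + 1 = 41.
  i=3: a_3=1, p_3 = 1*128 + 25 = 153, q_3 = 1*41 + 8 = 49.
  i=4: a_4=2, p_4 = 2*153 + 128 = 434, q_4 = 2*49 + 41 = 139.
  i=5: a_5=3, p_5 = 3*434 + 153 = 1455, q_5 = 3*139 + 49 = 466.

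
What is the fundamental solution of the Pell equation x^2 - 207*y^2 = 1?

(x, y) = (1151, 80)

First expand sqrt(207) as a continued fraction. With x_i = (sqrt(207) + m_i)/d_i and (m_0, d_0) = (0, 1): a_0 = floor(sqrt(207)) = 14, since 14^2 = 196 <= 207 < 225 = 15^2.
Iterate m_{i+1} = d_i*a_i - m_i, d_{i+1} = (207 - m_{i+1}^2)/d_i, a_{i+1} = floor((a_0 + m_{i+1})/d_{i+1}):
  m_1 = 1*14 - 0 = 14, d_1 = (207 - 14^2)/1 = 11/1 = 11, a_1 = floor((14 + 14)/11) = 2.
  m_2 = 11*2 - 14 = 8, d_2 = (207 - 8^2)/11 = 143/11 = 13, a_2 = floor((14 + 8)/13) = 1.
  m_3 = 13*1 - 8 = 5, d_3 = (207 - 5^2)/13 = 182/13 = 14, a_3 = floor((14 + 5)/14) = 1.
  m_4 = 14*1 - 5 = 9, d_4 = (207 - 9^2)/14 = 126/14 = 9, a_4 = floor((14 + 9)/9) = 2.
  m_5 = 9*2 - 9 = 9, d_5 = (207 - 9^2)/9 = 126/9 = 14, a_5 = floor((14 + 9)/14) = 1.
  m_6 = 14*1 - 9 = 5, d_6 = (207 - 5^2)/14 = 182/14 = 13, a_6 = floor((14 + 5)/13) = 1.
  m_7 = 13*1 - 5 = 8, d_7 = (207 - 8^2)/13 = 143/13 = 11, a_7 = floor((14 + 8)/11) = 2.
  m_8 = 11*2 - 8 = 14, d_8 = (207 - 14^2)/11 = 11/11 = 1, a_8 = floor((14 + 14)/1) = 28.
  m_9 = 1*28 - 14 = 14, d_9 = (207 - 14^2)/1 = 11/1 = 11: (m_9, d_9) = (m_1, d_1) = (14, 11), so from here the quotients repeat a_1, ..., a_8; the period length is 8.
So sqrt(207) = [14; (2, 1, 1, 2, 1, 1, 2, 28)] with period length k = 8.
k is even, so the fundamental solution of x^2 - 207y^2 = 1 is (p_{k-1}, q_{k-1}) = (p_7, q_7); compute convergents through index 7.
Convergents (p_i = a_i*p_{i-1} + p_{i-2}, q_i = a_i*q_{i-1} + q_{i-2} with p_{-2}=0, p_{-1}=1, q_{-2}=1, q_{-1}=0):
  i=0: a_0=14, p_0 = 14*1 + 0 = 14, q_0 = 14*0 + 1 = 1.
  i=1: a_1=2, p_1 = 2*14 + 1 = 29, q_1 = 2*1 + 0 = 2.
  i=2: a_2=1, p_2 = 1*29 + 14 = 43, q_2 = 1*2 + 1 = 3.
  i=3: a_3=1, p_3 = 1*43 + 29 = 72, q_3 = 1*3 + 2 = 5.
  i=4: a_4=2, p_4 = 2*72 + 43 = 187, q_4 = 2*5 + 3 = 13.
  i=5: a_5=1, p_5 = 1*187 + 72 = 259, q_5 = 1*13 + 5 = 18.
  i=6: a_6=1, p_6 = 1*259 + 187 = 446, q_6 = 1*18 + 13 = 31.
  i=7: a_7=2, p_7 = 2*446 + 259 = 1151, q_7 = 2*31 + 18 = 80.
Check: 1151^2 - 207*80^2 = 1324801 - 1324800 = 1, so (x, y) = (1151, 80) solves the equation, and by the theorem it is the least positive solution.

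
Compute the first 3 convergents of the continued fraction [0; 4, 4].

0/1, 1/4, 4/17

Using the convergent recurrence p_i = a_i*p_{i-1} + p_{i-2}, q_i = a_i*q_{i-1} + q_{i-2} with p_{-2}=0, p_{-1}=1, q_{-2}=1, q_{-1}=0:
  i=0: a_0=0, p_0 = 0*1 + 0 = 0, q_0 = 0*0 + 1 = 1.
  i=1: a_1=4, p_1 = 4*0 + 1 = 1, q_1 = 4*1 + 0 = 4.
  i=2: a_2=4, p_2 = 4*1 + 0 = 4, q_2 = 4*4 + 1 = 17.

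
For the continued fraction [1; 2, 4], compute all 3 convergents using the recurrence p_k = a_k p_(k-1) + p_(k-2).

1/1, 3/2, 13/9

Using the convergent recurrence p_i = a_i*p_{i-1} + p_{i-2}, q_i = a_i*q_{i-1} + q_{i-2} with p_{-2}=0, p_{-1}=1, q_{-2}=1, q_{-1}=0:
  i=0: a_0=1, p_0 = 1*1 + 0 = 1, q_0 = 1*0 + 1 = 1.
  i=1: a_1=2, p_1 = 2*1 + 1 = 3, q_1 = 2*1 + 0 = 2.
  i=2: a_2=4, p_2 = 4*3 + 1 = 13, q_2 = 4*2 + 1 = 9.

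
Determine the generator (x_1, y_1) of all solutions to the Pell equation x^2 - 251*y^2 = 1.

(x, y) = (3674890, 231957)

First expand sqrt(251) as a continued fraction. With x_i = (sqrt(251) + m_i)/d_i and (m_0, d_0) = (0, 1): a_0 = floor(sqrt(251)) = 15, since 15^2 = 225 <= 251 < 256 = 16^2.
Iterate m_{i+1} = d_i*a_i - m_i, d_{i+1} = (251 - m_{i+1}^2)/d_i, a_{i+1} = floor((a_0 + m_{i+1})/d_{i+1}):
  m_1 = 1*15 - 0 = 15, d_1 = (251 - 15^2)/1 = 26/1 = 26, a_1 = floor((15 + 15)/26) = 1.
  m_2 = 26*1 - 15 = 11, d_2 = (251 - 11^2)/26 = 130/26 = 5, a_2 = floor((15 + 11)/5) = 5.
  m_3 = 5*5 - 11 = 14, d_3 = (251 - 14^2)/5 = 55/5 = 11, a_3 = floor((15 + 14)/11) = 2.
  m_4 = 11*2 - 14 = 8, d_4 = (251 - 8^2)/11 = 187/11 = 17, a_4 = floor((15 + 8)/17) = 1.
  m_5 = 17*1 - 8 = 9, d_5 = (251 - 9^2)/17 = 170/17 = 10, a_5 = floor((15 + 9)/10) = 2.
  m_6 = 10*2 - 9 = 11, d_6 = (251 - 11^2)/10 = 130/10 = 13, a_6 = floor((15 + 11)/13) = 2.
  m_7 = 13*2 - 11 = 15, d_7 = (251 - 15^2)/13 = 26/13 = 2, a_7 = floor((15 + 15)/2) = 15.
  m_8 = 2*15 - 15 = 15, d_8 = (251 - 15^2)/2 = 26/2 = 13, a_8 = floor((15 + 15)/13) = 2.
  m_9 = 13*2 - 15 = 11, d_9 = (251 - 11^2)/13 = 130/13 = 10, a_9 = floor((15 + 11)/10) = 2.
  m_10 = 10*2 - 11 = 9, d_10 = (251 - 9^2)/10 = 170/10 = 17, a_10 = floor((15 + 9)/17) = 1.
  m_11 = 17*1 - 9 = 8, d_11 = (251 - 8^2)/17 = 187/17 = 11, a_11 = floor((15 + 8)/11) = 2.
  m_12 = 11*2 - 8 = 14, d_12 = (251 - 14^2)/11 = 55/11 = 5, a_12 = floor((15 + 14)/5) = 5.
  m_13 = 5*5 - 14 = 11, d_13 = (251 - 11^2)/5 = 130/5 = 26, a_13 = floor((15 + 11)/26) = 1.
  m_14 = 26*1 - 11 = 15, d_14 = (251 - 15^2)/26 = 26/26 = 1, a_14 = floor((15 + 15)/1) = 30.
  m_15 = 1*30 - 15 = 15, d_15 = (251 - 15^2)/1 = 26/1 = 26: (m_15, d_15) = (m_1, d_1) = (15, 26), so from here the quotients repeat a_1, ..., a_14; the period length is 14.
So sqrt(251) = [15; (1, 5, 2, 1, 2, 2, 15, 2, 2, 1, 2, 5, 1, 30)] with period length k = 14.
k is even, so the fundamental solution of x^2 - 251y^2 = 1 is (p_{k-1}, q_{k-1}) = (p_13, q_13); compute convergents through index 13.
Convergents (p_i = a_i*p_{i-1} + p_{i-2}, q_i = a_i*q_{i-1} + q_{i-2} with p_{-2}=0, p_{-1}=1, q_{-2}=1, q_{-1}=0):
  i=0: a_0=15, p_0 = 15*1 + 0 = 15, q_0 = 15*0 + 1 = 1.
  i=1: a_1=1, p_1 = 1*15 + 1 = 16, q_1 = 1*1 + 0 = 1.
  i=2: a_2=5, p_2 = 5*16 + 15 = 95, q_2 = 5*1 + 1 = 6.
  i=3: a_3=2, p_3 = 2*95 + 16 = 206, q_3 = 2*6 + 1 = 13.
  i=4: a_4=1, p_4 = 1*206 + 95 = 301, q_4 = 1*13 + 6 = 19.
  i=5: a_5=2, p_5 = 2*301 + 206 = 808, q_5 = 2*19 + 13 = 51.
  i=6: a_6=2, p_6 = 2*808 + 301 = 1917, q_6 = 2*51 + 19 = 121.
  i=7: a_7=15, p_7 = 15*1917 + 808 = 29563, q_7 = 15*121 + 51 = 1866.
  i=8: a_8=2, p_8 = 2*29563 + 1917 = 61043, q_8 = 2*1866 + 121 = 3853.
  i=9: a_9=2, p_9 = 2*61043 + 29563 = 151649, q_9 = 2*3853 + 1866 = 9572.
  i=10: a_10=1, p_10 = 1*151649 + 61043 = 212692, q_10 = 1*9572 + 3853 = 13425.
  i=11: a_11=2, p_11 = 2*212692 + 151649 = 577033, q_11 = 2*13425 + 9572 = 36422.
  i=12: a_12=5, p_12 = 5*577033 + 212692 = 3097857, q_12 = 5*36422 + 13425 = 195535.
  i=13: a_13=1, p_13 = 1*3097857 + 577033 = 3674890, q_13 = 1*195535 + 36422 = 231957.
Check: 3674890^2 - 251*231957^2 = 13504816512100 - 13504816512099 = 1, so (x, y) = (3674890, 231957) solves the equation, and by the theorem it is the least positive solution.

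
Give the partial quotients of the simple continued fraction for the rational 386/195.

[1; 1, 47, 1, 3]

Run the Euclidean algorithm on 386 and 195; the successive quotients are the partial quotients a_0, a_1, ... (each step inverts the fractional part left over by the previous one):
  386 = 1*195 + 191, so a_0 = 1.
  195 = 1*191 + 4, so a_1 = 1.
  191 = 47*4 + 3, so a_2 = 47.
  4 = 1*3 + 1, so a_3 = 1.
  3 = 3*1 + 0, so a_4 = 3.
The remainder reaches 0 after 5 divisions, so the expansion has 5 partial quotients, read off in order.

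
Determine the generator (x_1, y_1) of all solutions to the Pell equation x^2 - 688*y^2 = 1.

First expand sqrt(688) as a continued fraction. With x_i = (sqrt(688) + m_i)/d_i and (m_0, d_0) = (0, 1): a_0 = floor(sqrt(688)) = 26, since 26^2 = 676 <= 688 < 729 = 27^2.
Iterate m_{i+1} = d_i*a_i - m_i, d_{i+1} = (688 - m_{i+1}^2)/d_i, a_{i+1} = floor((a_0 + m_{i+1})/d_{i+1}):
  m_1 = 1*26 - 0 = 26, d_1 = (688 - 26^2)/1 = 12/1 = 12, a_1 = floor((26 + 26)/12) = 4.
  m_2 = 12*4 - 26 = 22, d_2 = (688 - 22^2)/12 = 204/12 = 17, a_2 = floor((26 + 22)/17) = 2.
  m_3 = 17*2 - 22 = 12, d_3 = (688 - 12^2)/17 = 544/17 = 32, a_3 = floor((26 + 12)/32) = 1.
  m_4 = 32*1 - 12 = 20, d_4 = (688 - 20^2)/32 = 288/32 = 9, a_4 = floor((26 + 20)/9) = 5.
  m_5 = 9*5 - 20 = 25, d_5 = (688 - 25^2)/9 = 63/9 = 7, a_5 = floor((26 + 25)/7) = 7.
  m_6 = 7*7 - 25 = 24, d_6 = (688 - 24^2)/7 = 112/7 = 16, a_6 = floor((26 + 24)/16) = 3.
  m_7 = 16*3 - 24 = 24, d_7 = (688 - 24^2)/16 = 112/16 = 7, a_7 = floor((26 + 24)/7) = 7.
  m_8 = 7*7 - 24 = 25, d_8 = (688 - 25^2)/7 = 63/7 = 9, a_8 = floor((26 + 25)/9) = 5.
  m_9 = 9*5 - 25 = 20, d_9 = (688 - 20^2)/9 = 288/9 = 32, a_9 = floor((26 + 20)/32) = 1.
  m_10 = 32*1 - 20 = 12, d_10 = (688 - 12^2)/32 = 544/32 = 17, a_10 = floor((26 + 12)/17) = 2.
  m_11 = 17*2 - 12 = 22, d_11 = (688 - 22^2)/17 = 204/17 = 12, a_11 = floor((26 + 22)/12) = 4.
  m_12 = 12*4 - 22 = 26, d_12 = (688 - 26^2)/12 = 12/12 = 1, a_12 = floor((26 + 26)/1) = 52.
  m_13 = 1*52 - 26 = 26, d_13 = (688 - 26^2)/1 = 12/1 = 12: (m_13, d_13) = (m_1, d_1) = (26, 12), so from here the quotients repeat a_1, ..., a_12; the period length is 12.
So sqrt(688) = [26; (4, 2, 1, 5, 7, 3, 7, 5, 1, 2, 4, 52)] with period length k = 12.
k is even, so the fundamental solution of x^2 - 688y^2 = 1 is (p_{k-1}, q_{k-1}) = (p_11, q_11); compute convergents through index 11.
Convergents (p_i = a_i*p_{i-1} + p_{i-2}, q_i = a_i*q_{i-1} + q_{i-2} with p_{-2}=0, p_{-1}=1, q_{-2}=1, q_{-1}=0):
  i=0: a_0=26, p_0 = 26*1 + 0 = 26, q_0 = 26*0 + 1 = 1.
  i=1: a_1=4, p_1 = 4*26 + 1 = 105, q_1 = 4*1 + 0 = 4.
  i=2: a_2=2, p_2 = 2*105 + 26 = 236, q_2 = 2*4 + 1 = 9.
  i=3: a_3=1, p_3 = 1*236 + 105 = 341, q_3 = 1*9 + 4 = 13.
  i=4: a_4=5, p_4 = 5*341 + 236 = 1941, q_4 = 5*13 + 9 = 74.
  i=5: a_5=7, p_5 = 7*1941 + 341 = 13928, q_5 = 7*74 + 13 = 531.
  i=6: a_6=3, p_6 = 3*13928 + 1941 = 43725, q_6 = 3*531 + 74 = 1667.
  i=7: a_7=7, p_7 = 7*43725 + 13928 = 320003, q_7 = 7*1667 + 531 = 12200.
  i=8: a_8=5, p_8 = 5*320003 + 43725 = 1643740, q_8 = 5*12200 + 1667 = 62667.
  i=9: a_9=1, p_9 = 1*1643740 + 320003 = 1963743, q_9 = 1*62667 + 12200 = 74867.
  i=10: a_10=2, p_10 = 2*1963743 + 1643740 = 5571226, q_10 = 2*74867 + 62667 = 212401.
  i=11: a_11=4, p_11 = 4*5571226 + 1963743 = 24248647, q_11 = 4*212401 + 74867 = 924471.
Check: 24248647^2 - 688*924471^2 = 587996881330609 - 587996881330608 = 1, so (x, y) = (24248647, 924471) solves the equation, and by the theorem it is the least positive solution.

(x, y) = (24248647, 924471)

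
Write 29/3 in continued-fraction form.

[9; 1, 2]

Run the Euclidean algorithm on 29 and 3; the successive quotients are the partial quotients a_0, a_1, ... (each step inverts the fractional part left over by the previous one):
  29 = 9*3 + 2, so a_0 = 9.
  3 = 1*2 + 1, so a_1 = 1.
  2 = 2*1 + 0, so a_2 = 2.
The remainder reaches 0 after 3 divisions, so the expansion has 3 partial quotients, read off in order.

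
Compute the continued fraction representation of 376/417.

Run the Euclidean algorithm on 376 and 417; the successive quotients are the partial quotients a_0, a_1, ... (each step inverts the fractional part left over by the previous one):
  376 = 0*417 + 376, so a_0 = 0.
  417 = 1*376 + 41, so a_1 = 1.
  376 = 9*41 + 7, so a_2 = 9.
  41 = 5*7 + 6, so a_3 = 5.
  7 = 1*6 + 1, so a_4 = 1.
  6 = 6*1 + 0, so a_5 = 6.
The remainder reaches 0 after 6 divisions, so the expansion has 6 partial quotients, read off in order.

[0; 1, 9, 5, 1, 6]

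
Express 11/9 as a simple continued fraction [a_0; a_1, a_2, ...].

Run the Euclidean algorithm on 11 and 9; the successive quotients are the partial quotients a_0, a_1, ... (each step inverts the fractional part left over by the previous one):
  11 = 1*9 + 2, so a_0 = 1.
  9 = 4*2 + 1, so a_1 = 4.
  2 = 2*1 + 0, so a_2 = 2.
The remainder reaches 0 after 3 divisions, so the expansion has 3 partial quotients, read off in order.

[1; 4, 2]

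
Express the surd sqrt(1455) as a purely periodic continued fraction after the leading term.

Write x_i = (sqrt(1455) + m_i)/d_i with (m_0, d_0) = (0, 1). a_0 = floor(sqrt(1455)) = 38, since 38^2 = 1444 <= 1455 < 1521 = 39^2.
Iterate m_{i+1} = d_i*a_i - m_i, d_{i+1} = (1455 - m_{i+1}^2)/d_i, a_{i+1} = floor((a_0 + m_{i+1})/d_{i+1}):
  m_1 = 1*38 - 0 = 38, d_1 = (1455 - 38^2)/1 = 11/1 = 11, a_1 = floor((38 + 38)/11) = 6.
  m_2 = 11*6 - 38 = 28, d_2 = (1455 - 28^2)/11 = 671/11 = 61, a_2 = floor((38 + 28)/61) = 1.
  m_3 = 61*1 - 28 = 33, d_3 = (1455 - 33^2)/61 = 366/61 = 6, a_3 = floor((38 + 33)/6) = 11.
  m_4 = 6*11 - 33 = 33, d_4 = (1455 - 33^2)/6 = 366/6 = 61, a_4 = floor((38 + 33)/61) = 1.
  m_5 = 61*1 - 33 = 28, d_5 = (1455 - 28^2)/61 = 671/61 = 11, a_5 = floor((38 + 28)/11) = 6.
  m_6 = 11*6 - 28 = 38, d_6 = (1455 - 38^2)/11 = 11/11 = 1, a_6 = floor((38 + 38)/1) = 76.
  m_7 = 1*76 - 38 = 38, d_7 = (1455 - 38^2)/1 = 11/1 = 11: (m_7, d_7) = (m_1, d_1) = (38, 11), so from here the quotients repeat a_1, ..., a_6; the period length is 6.
Hence the expansion of sqrt(1455) is a_0 = 38 followed by the repeating block 6, 1, 11, 1, 6, 76 (period 6).

[38; (6, 1, 11, 1, 6, 76)]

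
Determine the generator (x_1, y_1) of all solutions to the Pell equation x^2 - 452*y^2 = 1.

First expand sqrt(452) as a continued fraction. With x_i = (sqrt(452) + m_i)/d_i and (m_0, d_0) = (0, 1): a_0 = floor(sqrt(452)) = 21, since 21^2 = 441 <= 452 < 484 = 22^2.
Iterate m_{i+1} = d_i*a_i - m_i, d_{i+1} = (452 - m_{i+1}^2)/d_i, a_{i+1} = floor((a_0 + m_{i+1})/d_{i+1}):
  m_1 = 1*21 - 0 = 21, d_1 = (452 - 21^2)/1 = 11/1 = 11, a_1 = floor((21 + 21)/11) = 3.
  m_2 = 11*3 - 21 = 12, d_2 = (452 - 12^2)/11 = 308/11 = 28, a_2 = floor((21 + 12)/28) = 1.
  m_3 = 28*1 - 12 = 16, d_3 = (452 - 16^2)/28 = 196/28 = 7, a_3 = floor((21 + 16)/7) = 5.
  m_4 = 7*5 - 16 = 19, d_4 = (452 - 19^2)/7 = 91/7 = 13, a_4 = floor((21 + 19)/13) = 3.
  m_5 = 13*3 - 19 = 20, d_5 = (452 - 20^2)/13 = 52/13 = 4, a_5 = floor((21 + 20)/4) = 10.
  m_6 = 4*10 - 20 = 20, d_6 = (452 - 20^2)/4 = 52/4 = 13, a_6 = floor((21 + 20)/13) = 3.
  m_7 = 13*3 - 20 = 19, d_7 = (452 - 19^2)/13 = 91/13 = 7, a_7 = floor((21 + 19)/7) = 5.
  m_8 = 7*5 - 19 = 16, d_8 = (452 - 16^2)/7 = 196/7 = 28, a_8 = floor((21 + 16)/28) = 1.
  m_9 = 28*1 - 16 = 12, d_9 = (452 - 12^2)/28 = 308/28 = 11, a_9 = floor((21 + 12)/11) = 3.
  m_10 = 11*3 - 12 = 21, d_10 = (452 - 21^2)/11 = 11/11 = 1, a_10 = floor((21 + 21)/1) = 42.
  m_11 = 1*42 - 21 = 21, d_11 = (452 - 21^2)/1 = 11/1 = 11: (m_11, d_11) = (m_1, d_1) = (21, 11), so from here the quotients repeat a_1, ..., a_10; the period length is 10.
So sqrt(452) = [21; (3, 1, 5, 3, 10, 3, 5, 1, 3, 42)] with period length k = 10.
k is even, so the fundamental solution of x^2 - 452y^2 = 1 is (p_{k-1}, q_{k-1}) = (p_9, q_9); compute convergents through index 9.
Convergents (p_i = a_i*p_{i-1} + p_{i-2}, q_i = a_i*q_{i-1} + q_{i-2} with p_{-2}=0, p_{-1}=1, q_{-2}=1, q_{-1}=0):
  i=0: a_0=21, p_0 = 21*1 + 0 = 21, q_0 = 21*0 + 1 = 1.
  i=1: a_1=3, p_1 = 3*21 + 1 = 64, q_1 = 3*1 + 0 = 3.
  i=2: a_2=1, p_2 = 1*64 + 21 = 85, q_2 = 1*3 + 1 = 4.
  i=3: a_3=5, p_3 = 5*85 + 64 = 489, q_3 = 5*4 + 3 = 23.
  i=4: a_4=3, p_4 = 3*489 + 85 = 1552, q_4 = 3*23 + 4 = 73.
  i=5: a_5=10, p_5 = 10*1552 + 489 = 16009, q_5 = 10*73 + 23 = 753.
  i=6: a_6=3, p_6 = 3*16009 + 1552 = 49579, q_6 = 3*753 + 73 = 2332.
  i=7: a_7=5, p_7 = 5*49579 + 16009 = 263904, q_7 = 5*2332 + 753 = 12413.
  i=8: a_8=1, p_8 = 1*263904 + 49579 = 313483, q_8 = 1*12413 + 2332 = 14745.
  i=9: a_9=3, p_9 = 3*313483 + 263904 = 1204353, q_9 = 3*14745 + 12413 = 56648.
Check: 1204353^2 - 452*56648^2 = 1450466148609 - 1450466148608 = 1, so (x, y) = (1204353, 56648) solves the equation, and by the theorem it is the least positive solution.

(x, y) = (1204353, 56648)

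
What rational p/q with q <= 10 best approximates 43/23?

15/8

Expand x = 43/23 as a continued fraction with the Euclidean algorithm:
  43 = 1*23 + 20, so a_0 = 1.
  23 = 1*20 + 3, so a_1 = 1.
  20 = 6*3 + 2, so a_2 = 6.
  3 = 1*2 + 1, so a_3 = 1.
  2 = 2*1 + 0, so a_4 = 2.
so x = [1; 1, 6, 1, 2].
Convergents (p_i = a_i*p_{i-1} + p_{i-2}, q_i = a_i*q_{i-1} + q_{i-2} with p_{-2}=0, p_{-1}=1, q_{-2}=1, q_{-1}=0), until the denominator exceeds 10:
  i=0: a_0=1, p_0 = 1*1 + 0 = 1, q_0 = 1*0 + 1 = 1.
  i=1: a_1=1, p_1 = 1*1 + 1 = 2, q_1 = 1*1 + 0 = 1.
  i=2: a_2=6, p_2 = 6*2 + 1 = 13, q_2 = 6*1 + 1 = 7.
  i=3: a_3=1, p_3 = 1*13 + 2 = 15, q_3 = 1*7 + 1 = 8.
  i=4: a_4=2, p_4 = 2*15 + 13 = 43, q_4 = 2*8 + 7 = 23.
q_4 = 23 > 10, so the last convergent with denominator <= 10 is p_3/q_3 = 15/8.
The closest fraction with denominator <= 10 is either p_3/q_3 or the intermediate fraction (k*p_3 + p_2)/(k*q_3 + q_2) with the largest k >= 1 whose denominator stays <= 10; these approach x as k grows, and every other convergent or intermediate fraction in range is farther away.
Largest k: floor((10 - q_2)/q_3) = floor((10 - 7)/8) = 0.
Since k = 0, no intermediate fraction beyond p_3/q_3 has denominator <= 10, so the convergent 15/8 is the closest (its error is |43*8 - 15*23|/(23*8) = 1/184).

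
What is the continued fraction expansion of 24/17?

[1; 2, 2, 3]

Run the Euclidean algorithm on 24 and 17; the successive quotients are the partial quotients a_0, a_1, ... (each step inverts the fractional part left over by the previous one):
  24 = 1*17 + 7, so a_0 = 1.
  17 = 2*7 + 3, so a_1 = 2.
  7 = 2*3 + 1, so a_2 = 2.
  3 = 3*1 + 0, so a_3 = 3.
The remainder reaches 0 after 4 divisions, so the expansion has 4 partial quotients, read off in order.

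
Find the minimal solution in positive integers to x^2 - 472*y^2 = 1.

First expand sqrt(472) as a continued fraction. With x_i = (sqrt(472) + m_i)/d_i and (m_0, d_0) = (0, 1): a_0 = floor(sqrt(472)) = 21, since 21^2 = 441 <= 472 < 484 = 22^2.
Iterate m_{i+1} = d_i*a_i - m_i, d_{i+1} = (472 - m_{i+1}^2)/d_i, a_{i+1} = floor((a_0 + m_{i+1})/d_{i+1}):
  m_1 = 1*21 - 0 = 21, d_1 = (472 - 21^2)/1 = 31/1 = 31, a_1 = floor((21 + 21)/31) = 1.
  m_2 = 31*1 - 21 = 10, d_2 = (472 - 10^2)/31 = 372/31 = 12, a_2 = floor((21 + 10)/12) = 2.
  m_3 = 12*2 - 10 = 14, d_3 = (472 - 14^2)/12 = 276/12 = 23, a_3 = floor((21 + 14)/23) = 1.
  m_4 = 23*1 - 14 = 9, d_4 = (472 - 9^2)/23 = 391/23 = 17, a_4 = floor((21 + 9)/17) = 1.
  m_5 = 17*1 - 9 = 8, d_5 = (472 - 8^2)/17 = 408/17 = 24, a_5 = floor((21 + 8)/24) = 1.
  m_6 = 24*1 - 8 = 16, d_6 = (472 - 16^2)/24 = 216/24 = 9, a_6 = floor((21 + 16)/9) = 4.
  m_7 = 9*4 - 16 = 20, d_7 = (472 - 20^2)/9 = 72/9 = 8, a_7 = floor((21 + 20)/8) = 5.
  m_8 = 8*5 - 20 = 20, d_8 = (472 - 20^2)/8 = 72/8 = 9, a_8 = floor((21 + 20)/9) = 4.
  m_9 = 9*4 - 20 = 16, d_9 = (472 - 16^2)/9 = 216/9 = 24, a_9 = floor((21 + 16)/24) = 1.
  m_10 = 24*1 - 16 = 8, d_10 = (472 - 8^2)/24 = 408/24 = 17, a_10 = floor((21 + 8)/17) = 1.
  m_11 = 17*1 - 8 = 9, d_11 = (472 - 9^2)/17 = 391/17 = 23, a_11 = floor((21 + 9)/23) = 1.
  m_12 = 23*1 - 9 = 14, d_12 = (472 - 14^2)/23 = 276/23 = 12, a_12 = floor((21 + 14)/12) = 2.
  m_13 = 12*2 - 14 = 10, d_13 = (472 - 10^2)/12 = 372/12 = 31, a_13 = floor((21 + 10)/31) = 1.
  m_14 = 31*1 - 10 = 21, d_14 = (472 - 21^2)/31 = 31/31 = 1, a_14 = floor((21 + 21)/1) = 42.
  m_15 = 1*42 - 21 = 21, d_15 = (472 - 21^2)/1 = 31/1 = 31: (m_15, d_15) = (m_1, d_1) = (21, 31), so from here the quotients repeat a_1, ..., a_14; the period length is 14.
So sqrt(472) = [21; (1, 2, 1, 1, 1, 4, 5, 4, 1, 1, 1, 2, 1, 42)] with period length k = 14.
k is even, so the fundamental solution of x^2 - 472y^2 = 1 is (p_{k-1}, q_{k-1}) = (p_13, q_13); compute convergents through index 13.
Convergents (p_i = a_i*p_{i-1} + p_{i-2}, q_i = a_i*q_{i-1} + q_{i-2} with p_{-2}=0, p_{-1}=1, q_{-2}=1, q_{-1}=0):
  i=0: a_0=21, p_0 = 21*1 + 0 = 21, q_0 = 21*0 + 1 = 1.
  i=1: a_1=1, p_1 = 1*21 + 1 = 22, q_1 = 1*1 + 0 = 1.
  i=2: a_2=2, p_2 = 2*22 + 21 = 65, q_2 = 2*1 + 1 = 3.
  i=3: a_3=1, p_3 = 1*65 + 22 = 87, q_3 = 1*3 + 1 = 4.
  i=4: a_4=1, p_4 = 1*87 + 65 = 152, q_4 = 1*4 + 3 = 7.
  i=5: a_5=1, p_5 = 1*152 + 87 = 239, q_5 = 1*7 + 4 = 11.
  i=6: a_6=4, p_6 = 4*239 + 152 = 1108, q_6 = 4*11 + 7 = 51.
  i=7: a_7=5, p_7 = 5*1108 + 239 = 5779, q_7 = 5*51 + 11 = 266.
  i=8: a_8=4, p_8 = 4*5779 + 1108 = 24224, q_8 = 4*266 + 51 = 1115.
  i=9: a_9=1, p_9 = 1*24224 + 5779 = 30003, q_9 = 1*1115 + 266 = 1381.
  i=10: a_10=1, p_10 = 1*30003 + 24224 = 54227, q_10 = 1*1381 + 1115 = 2496.
  i=11: a_11=1, p_11 = 1*54227 + 30003 = 84230, q_11 = 1*2496 + 1381 = 3877.
  i=12: a_12=2, p_12 = 2*84230 + 54227 = 222687, q_12 = 2*3877 + 2496 = 10250.
  i=13: a_13=1, p_13 = 1*222687 + 84230 = 306917, q_13 = 1*10250 + 3877 = 14127.
Check: 306917^2 - 472*14127^2 = 94198044889 - 94198044888 = 1, so (x, y) = (306917, 14127) solves the equation, and by the theorem it is the least positive solution.

(x, y) = (306917, 14127)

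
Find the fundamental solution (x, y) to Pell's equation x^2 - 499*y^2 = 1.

First expand sqrt(499) as a continued fraction. With x_i = (sqrt(499) + m_i)/d_i and (m_0, d_0) = (0, 1): a_0 = floor(sqrt(499)) = 22, since 22^2 = 484 <= 499 < 529 = 23^2.
Iterate m_{i+1} = d_i*a_i - m_i, d_{i+1} = (499 - m_{i+1}^2)/d_i, a_{i+1} = floor((a_0 + m_{i+1})/d_{i+1}):
  m_1 = 1*22 - 0 = 22, d_1 = (499 - 22^2)/1 = 15/1 = 15, a_1 = floor((22 + 22)/15) = 2.
  m_2 = 15*2 - 22 = 8, d_2 = (499 - 8^2)/15 = 435/15 = 29, a_2 = floor((22 + 8)/29) = 1.
  m_3 = 29*1 - 8 = 21, d_3 = (499 - 21^2)/29 = 58/29 = 2, a_3 = floor((22 + 21)/2) = 21.
  m_4 = 2*21 - 21 = 21, d_4 = (499 - 21^2)/2 = 58/2 = 29, a_4 = floor((22 + 21)/29) = 1.
  m_5 = 29*1 - 21 = 8, d_5 = (499 - 8^2)/29 = 435/29 = 15, a_5 = floor((22 + 8)/15) = 2.
  m_6 = 15*2 - 8 = 22, d_6 = (499 - 22^2)/15 = 15/15 = 1, a_6 = floor((22 + 22)/1) = 44.
  m_7 = 1*44 - 22 = 22, d_7 = (499 - 22^2)/1 = 15/1 = 15: (m_7, d_7) = (m_1, d_1) = (22, 15), so from here the quotients repeat a_1, ..., a_6; the period length is 6.
So sqrt(499) = [22; (2, 1, 21, 1, 2, 44)] with period length k = 6.
k is even, so the fundamental solution of x^2 - 499y^2 = 1 is (p_{k-1}, q_{k-1}) = (p_5, q_5); compute convergents through index 5.
Convergents (p_i = a_i*p_{i-1} + p_{i-2}, q_i = a_i*q_{i-1} + q_{i-2} with p_{-2}=0, p_{-1}=1, q_{-2}=1, q_{-1}=0):
  i=0: a_0=22, p_0 = 22*1 + 0 = 22, q_0 = 22*0 + 1 = 1.
  i=1: a_1=2, p_1 = 2*22 + 1 = 45, q_1 = 2*1 + 0 = 2.
  i=2: a_2=1, p_2 = 1*45 + 22 = 67, q_2 = 1*2 + 1 = 3.
  i=3: a_3=21, p_3 = 21*67 + 45 = 1452, q_3 = 21*3 + 2 = 65.
  i=4: a_4=1, p_4 = 1*1452 + 67 = 1519, q_4 = 1*65 + 3 = 68.
  i=5: a_5=2, p_5 = 2*1519 + 1452 = 4490, q_5 = 2*68 + 65 = 201.
Check: 4490^2 - 499*201^2 = 20160100 - 20160099 = 1, so (x, y) = (4490, 201) solves the equation, and by the theorem it is the least positive solution.

(x, y) = (4490, 201)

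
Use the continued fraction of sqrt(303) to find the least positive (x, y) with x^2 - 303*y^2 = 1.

(x, y) = (2524, 145)

First expand sqrt(303) as a continued fraction. With x_i = (sqrt(303) + m_i)/d_i and (m_0, d_0) = (0, 1): a_0 = floor(sqrt(303)) = 17, since 17^2 = 289 <= 303 < 324 = 18^2.
Iterate m_{i+1} = d_i*a_i - m_i, d_{i+1} = (303 - m_{i+1}^2)/d_i, a_{i+1} = floor((a_0 + m_{i+1})/d_{i+1}):
  m_1 = 1*17 - 0 = 17, d_1 = (303 - 17^2)/1 = 14/1 = 14, a_1 = floor((17 + 17)/14) = 2.
  m_2 = 14*2 - 17 = 11, d_2 = (303 - 11^2)/14 = 182/14 = 13, a_2 = floor((17 + 11)/13) = 2.
  m_3 = 13*2 - 11 = 15, d_3 = (303 - 15^2)/13 = 78/13 = 6, a_3 = floor((17 + 15)/6) = 5.
  m_4 = 6*5 - 15 = 15, d_4 = (303 - 15^2)/6 = 78/6 = 13, a_4 = floor((17 + 15)/13) = 2.
  m_5 = 13*2 - 15 = 11, d_5 = (303 - 11^2)/13 = 182/13 = 14, a_5 = floor((17 + 11)/14) = 2.
  m_6 = 14*2 - 11 = 17, d_6 = (303 - 17^2)/14 = 14/14 = 1, a_6 = floor((17 + 17)/1) = 34.
  m_7 = 1*34 - 17 = 17, d_7 = (303 - 17^2)/1 = 14/1 = 14: (m_7, d_7) = (m_1, d_1) = (17, 14), so from here the quotients repeat a_1, ..., a_6; the period length is 6.
So sqrt(303) = [17; (2, 2, 5, 2, 2, 34)] with period length k = 6.
k is even, so the fundamental solution of x^2 - 303y^2 = 1 is (p_{k-1}, q_{k-1}) = (p_5, q_5); compute convergents through index 5.
Convergents (p_i = a_i*p_{i-1} + p_{i-2}, q_i = a_i*q_{i-1} + q_{i-2} with p_{-2}=0, p_{-1}=1, q_{-2}=1, q_{-1}=0):
  i=0: a_0=17, p_0 = 17*1 + 0 = 17, q_0 = 17*0 + 1 = 1.
  i=1: a_1=2, p_1 = 2*17 + 1 = 35, q_1 = 2*1 + 0 = 2.
  i=2: a_2=2, p_2 = 2*35 + 17 = 87, q_2 = 2*2 + 1 = 5.
  i=3: a_3=5, p_3 = 5*87 + 35 = 470, q_3 = 5*5 + 2 = 27.
  i=4: a_4=2, p_4 = 2*470 + 87 = 1027, q_4 = 2*27 + 5 = 59.
  i=5: a_5=2, p_5 = 2*1027 + 470 = 2524, q_5 = 2*59 + 27 = 145.
Check: 2524^2 - 303*145^2 = 6370576 - 6370575 = 1, so (x, y) = (2524, 145) solves the equation, and by the theorem it is the least positive solution.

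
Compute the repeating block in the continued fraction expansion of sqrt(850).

Write x_i = (sqrt(850) + m_i)/d_i with (m_0, d_0) = (0, 1). a_0 = floor(sqrt(850)) = 29, since 29^2 = 841 <= 850 < 900 = 30^2.
Iterate m_{i+1} = d_i*a_i - m_i, d_{i+1} = (850 - m_{i+1}^2)/d_i, a_{i+1} = floor((a_0 + m_{i+1})/d_{i+1}):
  m_1 = 1*29 - 0 = 29, d_1 = (850 - 29^2)/1 = 9/1 = 9, a_1 = floor((29 + 29)/9) = 6.
  m_2 = 9*6 - 29 = 25, d_2 = (850 - 25^2)/9 = 225/9 = 25, a_2 = floor((29 + 25)/25) = 2.
  m_3 = 25*2 - 25 = 25, d_3 = (850 - 25^2)/25 = 225/25 = 9, a_3 = floor((29 + 25)/9) = 6.
  m_4 = 9*6 - 25 = 29, d_4 = (850 - 29^2)/9 = 9/9 = 1, a_4 = floor((29 + 29)/1) = 58.
  m_5 = 1*58 - 29 = 29, d_5 = (850 - 29^2)/1 = 9/1 = 9: (m_5, d_5) = (m_1, d_1) = (29, 9), so from here the quotients repeat a_1, ..., a_4; the period length is 4.
Hence the expansion of sqrt(850) is a_0 = 29 followed by the repeating block 6, 2, 6, 58 (period 4).

[29; (6, 2, 6, 58)]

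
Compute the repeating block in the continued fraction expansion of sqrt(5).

[2; (4)]

Write x_i = (sqrt(5) + m_i)/d_i with (m_0, d_0) = (0, 1). a_0 = floor(sqrt(5)) = 2, since 2^2 = 4 <= 5 < 9 = 3^2.
Iterate m_{i+1} = d_i*a_i - m_i, d_{i+1} = (5 - m_{i+1}^2)/d_i, a_{i+1} = floor((a_0 + m_{i+1})/d_{i+1}):
  m_1 = 1*2 - 0 = 2, d_1 = (5 - 2^2)/1 = 1/1 = 1, a_1 = floor((2 + 2)/1) = 4.
  m_2 = 1*4 - 2 = 2, d_2 = (5 - 2^2)/1 = 1/1 = 1: (m_2, d_2) = (m_1, d_1) = (2, 1), so from here the quotient a_1 repeats; the period length is 1.
Hence the expansion of sqrt(5) is a_0 = 2 followed by the repeating block 4 (period 1).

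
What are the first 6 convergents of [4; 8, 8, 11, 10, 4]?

Using the convergent recurrence p_i = a_i*p_{i-1} + p_{i-2}, q_i = a_i*q_{i-1} + q_{i-2} with p_{-2}=0, p_{-1}=1, q_{-2}=1, q_{-1}=0:
  i=0: a_0=4, p_0 = 4*1 + 0 = 4, q_0 = 4*0 + 1 = 1.
  i=1: a_1=8, p_1 = 8*4 + 1 = 33, q_1 = 8*1 + 0 = 8.
  i=2: a_2=8, p_2 = 8*33 + 4 = 268, q_2 = 8*8 + 1 = 65.
  i=3: a_3=11, p_3 = 11*268 + 33 = 2981, q_3 = 11*65 + 8 = 723.
  i=4: a_4=10, p_4 = 10*2981 + 268 = 30078, q_4 = 10*723 + 65 = 7295.
  i=5: a_5=4, p_5 = 4*30078 + 2981 = 123293, q_5 = 4*7295 + 723 = 29903.

4/1, 33/8, 268/65, 2981/723, 30078/7295, 123293/29903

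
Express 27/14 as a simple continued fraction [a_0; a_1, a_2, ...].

Run the Euclidean algorithm on 27 and 14; the successive quotients are the partial quotients a_0, a_1, ... (each step inverts the fractional part left over by the previous one):
  27 = 1*14 + 13, so a_0 = 1.
  14 = 1*13 + 1, so a_1 = 1.
  13 = 13*1 + 0, so a_2 = 13.
The remainder reaches 0 after 3 divisions, so the expansion has 3 partial quotients, read off in order.

[1; 1, 13]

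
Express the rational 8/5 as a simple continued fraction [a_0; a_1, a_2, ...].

[1; 1, 1, 2]

Run the Euclidean algorithm on 8 and 5; the successive quotients are the partial quotients a_0, a_1, ... (each step inverts the fractional part left over by the previous one):
  8 = 1*5 + 3, so a_0 = 1.
  5 = 1*3 + 2, so a_1 = 1.
  3 = 1*2 + 1, so a_2 = 1.
  2 = 2*1 + 0, so a_3 = 2.
The remainder reaches 0 after 4 divisions, so the expansion has 4 partial quotients, read off in order.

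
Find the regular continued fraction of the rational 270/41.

[6; 1, 1, 2, 2, 3]

Run the Euclidean algorithm on 270 and 41; the successive quotients are the partial quotients a_0, a_1, ... (each step inverts the fractional part left over by the previous one):
  270 = 6*41 + 24, so a_0 = 6.
  41 = 1*24 + 17, so a_1 = 1.
  24 = 1*17 + 7, so a_2 = 1.
  17 = 2*7 + 3, so a_3 = 2.
  7 = 2*3 + 1, so a_4 = 2.
  3 = 3*1 + 0, so a_5 = 3.
The remainder reaches 0 after 6 divisions, so the expansion has 6 partial quotients, read off in order.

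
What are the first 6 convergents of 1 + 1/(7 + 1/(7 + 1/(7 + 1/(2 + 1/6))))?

1/1, 8/7, 57/50, 407/357, 871/764, 5633/4941

Using the convergent recurrence p_i = a_i*p_{i-1} + p_{i-2}, q_i = a_i*q_{i-1} + q_{i-2} with p_{-2}=0, p_{-1}=1, q_{-2}=1, q_{-1}=0:
  i=0: a_0=1, p_0 = 1*1 + 0 = 1, q_0 = 1*0 + 1 = 1.
  i=1: a_1=7, p_1 = 7*1 + 1 = 8, q_1 = 7*1 + 0 = 7.
  i=2: a_2=7, p_2 = 7*8 + 1 = 57, q_2 = 7*7 + 1 = 50.
  i=3: a_3=7, p_3 = 7*57 + 8 = 407, q_3 = 7*50 + 7 = 357.
  i=4: a_4=2, p_4 = 2*407 + 57 = 871, q_4 = 2*357 + 50 = 764.
  i=5: a_5=6, p_5 = 6*871 + 407 = 5633, q_5 = 6*764 + 357 = 4941.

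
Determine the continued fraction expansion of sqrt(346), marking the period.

Write x_i = (sqrt(346) + m_i)/d_i with (m_0, d_0) = (0, 1). a_0 = floor(sqrt(346)) = 18, since 18^2 = 324 <= 346 < 361 = 19^2.
Iterate m_{i+1} = d_i*a_i - m_i, d_{i+1} = (346 - m_{i+1}^2)/d_i, a_{i+1} = floor((a_0 + m_{i+1})/d_{i+1}):
  m_1 = 1*18 - 0 = 18, d_1 = (346 - 18^2)/1 = 22/1 = 22, a_1 = floor((18 + 18)/22) = 1.
  m_2 = 22*1 - 18 = 4, d_2 = (346 - 4^2)/22 = 330/22 = 15, a_2 = floor((18 + 4)/15) = 1.
  m_3 = 15*1 - 4 = 11, d_3 = (346 - 11^2)/15 = 225/15 = 15, a_3 = floor((18 + 11)/15) = 1.
  m_4 = 15*1 - 11 = 4, d_4 = (346 - 4^2)/15 = 330/15 = 22, a_4 = floor((18 + 4)/22) = 1.
  m_5 = 22*1 - 4 = 18, d_5 = (346 - 18^2)/22 = 22/22 = 1, a_5 = floor((18 + 18)/1) = 36.
  m_6 = 1*36 - 18 = 18, d_6 = (346 - 18^2)/1 = 22/1 = 22: (m_6, d_6) = (m_1, d_1) = (18, 22), so from here the quotients repeat a_1, ..., a_5; the period length is 5.
Hence the expansion of sqrt(346) is a_0 = 18 followed by the repeating block 1, 1, 1, 1, 36 (period 5).

[18; (1, 1, 1, 1, 36)]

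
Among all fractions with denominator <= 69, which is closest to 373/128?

Expand x = 373/128 as a continued fraction with the Euclidean algorithm:
  373 = 2*128 + 117, so a_0 = 2.
  128 = 1*117 + 11, so a_1 = 1.
  117 = 10*11 + 7, so a_2 = 10.
  11 = 1*7 + 4, so a_3 = 1.
  7 = 1*4 + 3, so a_4 = 1.
  4 = 1*3 + 1, so a_5 = 1.
  3 = 3*1 + 0, so a_6 = 3.
so x = [2; 1, 10, 1, 1, 1, 3].
Convergents (p_i = a_i*p_{i-1} + p_{i-2}, q_i = a_i*q_{i-1} + q_{i-2} with p_{-2}=0, p_{-1}=1, q_{-2}=1, q_{-1}=0), until the denominator exceeds 69:
  i=0: a_0=2, p_0 = 2*1 + 0 = 2, q_0 = 2*0 + 1 = 1.
  i=1: a_1=1, p_1 = 1*2 + 1 = 3, q_1 = 1*1 + 0 = 1.
  i=2: a_2=10, p_2 = 10*3 + 2 = 32, q_2 = 10*1 + 1 = 11.
  i=3: a_3=1, p_3 = 1*32 + 3 = 35, q_3 = 1*11 + 1 = 12.
  i=4: a_4=1, p_4 = 1*35 + 32 = 67, q_4 = 1*12 + 11 = 23.
  i=5: a_5=1, p_5 = 1*67 + 35 = 102, q_5 = 1*23 + 12 = 35.
  i=6: a_6=3, p_6 = 3*102 + 67 = 373, q_6 = 3*35 + 23 = 128.
q_6 = 128 > 69, so the last convergent with denominator <= 69 is p_5/q_5 = 102/35.
The closest fraction with denominator <= 69 is either p_5/q_5 or the intermediate fraction (k*p_5 + p_4)/(k*q_5 + q_4) with the largest k >= 1 whose denominator stays <= 69; these approach x as k grows, and every other convergent or intermediate fraction in range is farther away.
Largest k: floor((69 - q_4)/q_5) = floor((69 - 23)/35) = 1.
That gives (1*102 + 67)/(1*35 + 23) = 169/58.
Compare the errors: |x - 102/35| = |373*35 - 102*128|/(128*35) = 1/4480, and |x - 169/58| = |373*58 - 169*128|/(128*58) = 2/7424.
Cross-multiplying, 1*7424 = 7424 < 8960 = 2*4480, so 1/4480 is smaller: the convergent 102/35 is closer to x than 169/58.

102/35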